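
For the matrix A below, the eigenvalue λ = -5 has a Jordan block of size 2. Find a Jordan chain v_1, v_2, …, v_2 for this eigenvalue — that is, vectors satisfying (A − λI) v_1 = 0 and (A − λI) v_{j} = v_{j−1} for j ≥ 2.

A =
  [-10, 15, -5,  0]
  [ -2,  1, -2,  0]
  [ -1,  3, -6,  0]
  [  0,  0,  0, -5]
A Jordan chain for λ = -5 of length 2:
v_1 = (-5, -2, -1, 0)ᵀ
v_2 = (1, 0, 0, 0)ᵀ

Let N = A − (-5)·I. We want v_2 with N^2 v_2 = 0 but N^1 v_2 ≠ 0; then v_{j-1} := N · v_j for j = 2, …, 2.

Pick v_2 = (1, 0, 0, 0)ᵀ.
Then v_1 = N · v_2 = (-5, -2, -1, 0)ᵀ.

Sanity check: (A − (-5)·I) v_1 = (0, 0, 0, 0)ᵀ = 0. ✓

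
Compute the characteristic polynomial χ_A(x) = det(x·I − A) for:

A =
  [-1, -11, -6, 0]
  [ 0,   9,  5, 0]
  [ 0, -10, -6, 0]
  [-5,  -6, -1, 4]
x^4 - 6*x^3 + x^2 + 24*x + 16

Expanding det(x·I − A) (e.g. by cofactor expansion or by noting that A is similar to its Jordan form J, which has the same characteristic polynomial as A) gives
  χ_A(x) = x^4 - 6*x^3 + x^2 + 24*x + 16
which factors as (x - 4)^2*(x + 1)^2. The eigenvalues (with algebraic multiplicities) are λ = -1 with multiplicity 2, λ = 4 with multiplicity 2.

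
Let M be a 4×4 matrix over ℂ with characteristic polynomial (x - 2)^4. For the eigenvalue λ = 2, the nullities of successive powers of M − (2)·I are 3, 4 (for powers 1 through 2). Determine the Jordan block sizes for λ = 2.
Block sizes for λ = 2: [2, 1, 1]

From the dimensions of kernels of powers, the number of Jordan blocks of size at least j is d_j − d_{j−1} where d_j = dim ker(N^j) (with d_0 = 0). Computing the differences gives [3, 1].
The number of blocks of size exactly k is (#blocks of size ≥ k) − (#blocks of size ≥ k + 1), so the partition is: 2 block(s) of size 1, 1 block(s) of size 2.
In nonincreasing order the block sizes are [2, 1, 1].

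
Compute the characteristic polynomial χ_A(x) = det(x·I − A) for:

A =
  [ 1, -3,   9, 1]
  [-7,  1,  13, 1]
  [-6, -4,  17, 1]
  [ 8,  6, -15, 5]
x^4 - 24*x^3 + 216*x^2 - 864*x + 1296

Expanding det(x·I − A) (e.g. by cofactor expansion or by noting that A is similar to its Jordan form J, which has the same characteristic polynomial as A) gives
  χ_A(x) = x^4 - 24*x^3 + 216*x^2 - 864*x + 1296
which factors as (x - 6)^4. The eigenvalues (with algebraic multiplicities) are λ = 6 with multiplicity 4.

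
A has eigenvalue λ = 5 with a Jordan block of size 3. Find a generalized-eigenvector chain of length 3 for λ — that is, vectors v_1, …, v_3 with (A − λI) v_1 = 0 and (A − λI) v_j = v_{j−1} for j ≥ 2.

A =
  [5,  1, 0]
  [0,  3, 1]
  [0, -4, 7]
A Jordan chain for λ = 5 of length 3:
v_1 = (-2, 0, 0)ᵀ
v_2 = (1, -2, -4)ᵀ
v_3 = (0, 1, 0)ᵀ

Let N = A − (5)·I. We want v_3 with N^3 v_3 = 0 but N^2 v_3 ≠ 0; then v_{j-1} := N · v_j for j = 3, …, 2.

Pick v_3 = (0, 1, 0)ᵀ.
Then v_2 = N · v_3 = (1, -2, -4)ᵀ.
Then v_1 = N · v_2 = (-2, 0, 0)ᵀ.

Sanity check: (A − (5)·I) v_1 = (0, 0, 0)ᵀ = 0. ✓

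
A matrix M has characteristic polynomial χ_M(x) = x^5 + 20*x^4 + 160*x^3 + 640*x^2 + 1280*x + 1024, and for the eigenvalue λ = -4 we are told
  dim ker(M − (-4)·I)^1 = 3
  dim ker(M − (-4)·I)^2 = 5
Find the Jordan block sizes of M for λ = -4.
Block sizes for λ = -4: [2, 2, 1]

From the dimensions of kernels of powers, the number of Jordan blocks of size at least j is d_j − d_{j−1} where d_j = dim ker(N^j) (with d_0 = 0). Computing the differences gives [3, 2].
The number of blocks of size exactly k is (#blocks of size ≥ k) − (#blocks of size ≥ k + 1), so the partition is: 1 block(s) of size 1, 2 block(s) of size 2.
In nonincreasing order the block sizes are [2, 2, 1].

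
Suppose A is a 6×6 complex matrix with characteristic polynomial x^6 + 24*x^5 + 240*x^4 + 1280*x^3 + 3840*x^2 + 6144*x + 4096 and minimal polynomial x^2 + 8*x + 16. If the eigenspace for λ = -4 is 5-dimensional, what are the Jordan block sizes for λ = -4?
Block sizes for λ = -4: [2, 1, 1, 1, 1]

Step 1 — from the characteristic polynomial, algebraic multiplicity of λ = -4 is 6. From dim ker(A − (-4)·I) = 5, there are exactly 5 Jordan blocks for λ = -4.
Step 2 — from the minimal polynomial, the factor (x + 4)^2 tells us the largest block for λ = -4 has size 2.
Step 3 — with total size 6, 5 blocks, and largest block 2, the block sizes (in nonincreasing order) are [2, 1, 1, 1, 1].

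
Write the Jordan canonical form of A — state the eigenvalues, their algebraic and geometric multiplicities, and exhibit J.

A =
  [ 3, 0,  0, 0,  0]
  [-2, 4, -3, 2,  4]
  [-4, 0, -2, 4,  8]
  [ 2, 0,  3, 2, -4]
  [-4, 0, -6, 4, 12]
J_1(3) ⊕ J_2(4) ⊕ J_1(4) ⊕ J_1(4)

The characteristic polynomial is
  det(x·I − A) = x^5 - 19*x^4 + 144*x^3 - 544*x^2 + 1024*x - 768 = (x - 4)^4*(x - 3)

Eigenvalues and multiplicities (the geometric multiplicity of λ is n − rank(A − λI), which equals the number of Jordan blocks for λ):
  λ = 3: algebraic multiplicity = 1, geometric multiplicity = 1
  λ = 4: algebraic multiplicity = 4, geometric multiplicity = 3

Determining the block sizes for each eigenvalue:
  λ = 3: one block (gm = 1), so the single block has size am = 1 → block sizes [1]
  λ = 4: 3 blocks summing to 4 forces exactly one block of size 2 and the rest size 1 → block sizes [2, 1, 1]

Assembling the blocks gives a Jordan form
J =
  [3, 0, 0, 0, 0]
  [0, 4, 1, 0, 0]
  [0, 0, 4, 0, 0]
  [0, 0, 0, 4, 0]
  [0, 0, 0, 0, 4]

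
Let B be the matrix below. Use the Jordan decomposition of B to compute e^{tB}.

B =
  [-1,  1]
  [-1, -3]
e^{tB} =
  [t*exp(-2*t) + exp(-2*t), t*exp(-2*t)]
  [-t*exp(-2*t), -t*exp(-2*t) + exp(-2*t)]

Strategy: write B = P · J · P⁻¹ where J is a Jordan canonical form, so e^{tB} = P · e^{tJ} · P⁻¹, and e^{tJ} can be computed block-by-block.

B has Jordan form
J =
  [-2,  1]
  [ 0, -2]
(up to reordering of blocks).

Per-block formulas:
  For a 2×2 Jordan block J_2(-2): exp(t · J_2(-2)) = e^(-2t)·(I + t·N), where N is the 2×2 nilpotent shift.

After assembling e^{tJ} and conjugating by P, we get:

e^{tB} =
  [t*exp(-2*t) + exp(-2*t), t*exp(-2*t)]
  [-t*exp(-2*t), -t*exp(-2*t) + exp(-2*t)]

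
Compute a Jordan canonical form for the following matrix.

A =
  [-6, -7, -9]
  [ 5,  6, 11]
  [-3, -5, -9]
J_3(-3)

The characteristic polynomial is
  det(x·I − A) = x^3 + 9*x^2 + 27*x + 27 = (x + 3)^3

Eigenvalues and multiplicities (the geometric multiplicity of λ is n − rank(A − λI), which equals the number of Jordan blocks for λ):
  λ = -3: algebraic multiplicity = 3, geometric multiplicity = 1

Determining the block sizes for each eigenvalue:
  λ = -3: one block (gm = 1), so the single block has size am = 3 → block sizes [3]

Assembling the blocks gives a Jordan form
J =
  [-3,  1,  0]
  [ 0, -3,  1]
  [ 0,  0, -3]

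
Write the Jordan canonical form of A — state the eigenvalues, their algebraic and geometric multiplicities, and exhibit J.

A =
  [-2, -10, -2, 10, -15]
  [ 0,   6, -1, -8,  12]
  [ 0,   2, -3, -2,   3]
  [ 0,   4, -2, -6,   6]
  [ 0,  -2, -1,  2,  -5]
J_3(-2) ⊕ J_1(-2) ⊕ J_1(-2)

The characteristic polynomial is
  det(x·I − A) = x^5 + 10*x^4 + 40*x^3 + 80*x^2 + 80*x + 32 = (x + 2)^5

Eigenvalues and multiplicities (the geometric multiplicity of λ is n − rank(A − λI), which equals the number of Jordan blocks for λ):
  λ = -2: algebraic multiplicity = 5, geometric multiplicity = 3

Determining the block sizes for each eigenvalue:
  λ = -2: with am = 5 and gm = 3, the partition is not yet determined (e.g. several partitions of 5 into 3 parts exist). Let N = A − (-2)·I. Computing rank(N^1) = 2, rank(N^2) = 1, rank(N^3) = 0; the number of blocks of size ≥ j is rank(N^{j−1}) − rank(N^j), giving [3, 1, 1]. So we have 1 block(s) of size 3, 2 block(s) of size 1 → block sizes [3, 1, 1]

Assembling the blocks gives a Jordan form
J =
  [-2,  1,  0,  0,  0]
  [ 0, -2,  1,  0,  0]
  [ 0,  0, -2,  0,  0]
  [ 0,  0,  0, -2,  0]
  [ 0,  0,  0,  0, -2]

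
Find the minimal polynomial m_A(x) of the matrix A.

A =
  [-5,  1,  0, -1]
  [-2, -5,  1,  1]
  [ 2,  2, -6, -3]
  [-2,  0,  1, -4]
x^2 + 10*x + 25

The characteristic polynomial is χ_A(x) = (x + 5)^4, so the eigenvalues are known. The minimal polynomial is
  m_A(x) = Π_λ (x − λ)^{k_λ}
where k_λ is the size of the *largest* Jordan block for λ (equivalently, the smallest k with (A − λI)^k v = 0 for every generalised eigenvector v of λ).

  λ = -5: largest Jordan block has size 2, contributing (x + 5)^2

So m_A(x) = (x + 5)^2 = x^2 + 10*x + 25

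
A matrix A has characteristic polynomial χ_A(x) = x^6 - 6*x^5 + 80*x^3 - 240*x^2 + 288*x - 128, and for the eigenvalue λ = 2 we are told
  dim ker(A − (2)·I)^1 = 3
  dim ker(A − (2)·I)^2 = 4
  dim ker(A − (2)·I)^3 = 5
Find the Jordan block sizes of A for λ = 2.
Block sizes for λ = 2: [3, 1, 1]

From the dimensions of kernels of powers, the number of Jordan blocks of size at least j is d_j − d_{j−1} where d_j = dim ker(N^j) (with d_0 = 0). Computing the differences gives [3, 1, 1].
The number of blocks of size exactly k is (#blocks of size ≥ k) − (#blocks of size ≥ k + 1), so the partition is: 2 block(s) of size 1, 1 block(s) of size 3.
In nonincreasing order the block sizes are [3, 1, 1].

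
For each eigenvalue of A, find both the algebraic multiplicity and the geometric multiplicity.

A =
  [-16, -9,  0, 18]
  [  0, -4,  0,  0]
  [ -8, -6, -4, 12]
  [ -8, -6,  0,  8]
λ = -4: alg = 4, geom = 3

Step 1 — factor the characteristic polynomial to read off the algebraic multiplicities:
  χ_A(x) = (x + 4)^4

Step 2 — compute geometric multiplicities via the rank-nullity identity g(λ) = n − rank(A − λI):
  rank(A − (-4)·I) = 1, so dim ker(A − (-4)·I) = n − 1 = 3

Summary:
  λ = -4: algebraic multiplicity = 4, geometric multiplicity = 3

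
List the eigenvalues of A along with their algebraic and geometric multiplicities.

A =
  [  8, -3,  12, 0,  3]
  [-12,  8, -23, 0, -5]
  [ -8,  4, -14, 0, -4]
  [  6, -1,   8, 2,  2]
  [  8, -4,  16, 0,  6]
λ = 2: alg = 5, geom = 2

Step 1 — factor the characteristic polynomial to read off the algebraic multiplicities:
  χ_A(x) = (x - 2)^5

Step 2 — compute geometric multiplicities via the rank-nullity identity g(λ) = n − rank(A − λI):
  rank(A − (2)·I) = 3, so dim ker(A − (2)·I) = n − 3 = 2

Summary:
  λ = 2: algebraic multiplicity = 5, geometric multiplicity = 2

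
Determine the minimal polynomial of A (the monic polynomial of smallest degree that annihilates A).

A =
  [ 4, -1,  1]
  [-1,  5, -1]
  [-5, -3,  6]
x^3 - 15*x^2 + 75*x - 125

The characteristic polynomial is χ_A(x) = (x - 5)^3, so the eigenvalues are known. The minimal polynomial is
  m_A(x) = Π_λ (x − λ)^{k_λ}
where k_λ is the size of the *largest* Jordan block for λ (equivalently, the smallest k with (A − λI)^k v = 0 for every generalised eigenvector v of λ).

  λ = 5: largest Jordan block has size 3, contributing (x − 5)^3

So m_A(x) = (x - 5)^3 = x^3 - 15*x^2 + 75*x - 125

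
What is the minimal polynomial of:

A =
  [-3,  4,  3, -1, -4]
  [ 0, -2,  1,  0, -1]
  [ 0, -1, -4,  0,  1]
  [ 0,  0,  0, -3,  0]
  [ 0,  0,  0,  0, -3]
x^3 + 9*x^2 + 27*x + 27

The characteristic polynomial is χ_A(x) = (x + 3)^5, so the eigenvalues are known. The minimal polynomial is
  m_A(x) = Π_λ (x − λ)^{k_λ}
where k_λ is the size of the *largest* Jordan block for λ (equivalently, the smallest k with (A − λI)^k v = 0 for every generalised eigenvector v of λ).

  λ = -3: largest Jordan block has size 3, contributing (x + 3)^3

So m_A(x) = (x + 3)^3 = x^3 + 9*x^2 + 27*x + 27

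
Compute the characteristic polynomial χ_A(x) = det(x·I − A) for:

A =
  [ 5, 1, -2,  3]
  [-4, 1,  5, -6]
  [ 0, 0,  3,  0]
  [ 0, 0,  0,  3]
x^4 - 12*x^3 + 54*x^2 - 108*x + 81

Expanding det(x·I − A) (e.g. by cofactor expansion or by noting that A is similar to its Jordan form J, which has the same characteristic polynomial as A) gives
  χ_A(x) = x^4 - 12*x^3 + 54*x^2 - 108*x + 81
which factors as (x - 3)^4. The eigenvalues (with algebraic multiplicities) are λ = 3 with multiplicity 4.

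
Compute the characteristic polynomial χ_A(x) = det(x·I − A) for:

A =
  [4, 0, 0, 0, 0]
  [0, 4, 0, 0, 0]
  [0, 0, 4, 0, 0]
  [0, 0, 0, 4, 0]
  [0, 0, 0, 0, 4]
x^5 - 20*x^4 + 160*x^3 - 640*x^2 + 1280*x - 1024

Expanding det(x·I − A) (e.g. by cofactor expansion or by noting that A is similar to its Jordan form J, which has the same characteristic polynomial as A) gives
  χ_A(x) = x^5 - 20*x^4 + 160*x^3 - 640*x^2 + 1280*x - 1024
which factors as (x - 4)^5. The eigenvalues (with algebraic multiplicities) are λ = 4 with multiplicity 5.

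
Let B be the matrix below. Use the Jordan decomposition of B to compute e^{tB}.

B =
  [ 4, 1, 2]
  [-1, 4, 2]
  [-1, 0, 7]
e^{tB} =
  [-t^2*exp(5*t) - t*exp(5*t) + exp(5*t), -t^2*exp(5*t) + t*exp(5*t), 2*t^2*exp(5*t) + 2*t*exp(5*t)]
  [-t*exp(5*t), -t*exp(5*t) + exp(5*t), 2*t*exp(5*t)]
  [-t^2*exp(5*t)/2 - t*exp(5*t), -t^2*exp(5*t)/2, t^2*exp(5*t) + 2*t*exp(5*t) + exp(5*t)]

Strategy: write B = P · J · P⁻¹ where J is a Jordan canonical form, so e^{tB} = P · e^{tJ} · P⁻¹, and e^{tJ} can be computed block-by-block.

B has Jordan form
J =
  [5, 1, 0]
  [0, 5, 1]
  [0, 0, 5]
(up to reordering of blocks).

Per-block formulas:
  For a 3×3 Jordan block J_3(5): exp(t · J_3(5)) = e^(5t)·(I + t·N + (t^2/2)·N^2), where N is the 3×3 nilpotent shift.

After assembling e^{tJ} and conjugating by P, we get:

e^{tB} =
  [-t^2*exp(5*t) - t*exp(5*t) + exp(5*t), -t^2*exp(5*t) + t*exp(5*t), 2*t^2*exp(5*t) + 2*t*exp(5*t)]
  [-t*exp(5*t), -t*exp(5*t) + exp(5*t), 2*t*exp(5*t)]
  [-t^2*exp(5*t)/2 - t*exp(5*t), -t^2*exp(5*t)/2, t^2*exp(5*t) + 2*t*exp(5*t) + exp(5*t)]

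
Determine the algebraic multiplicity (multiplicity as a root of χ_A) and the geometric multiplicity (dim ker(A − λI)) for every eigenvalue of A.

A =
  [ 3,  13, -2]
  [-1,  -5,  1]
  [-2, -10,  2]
λ = 0: alg = 3, geom = 1

Step 1 — factor the characteristic polynomial to read off the algebraic multiplicities:
  χ_A(x) = x^3

Step 2 — compute geometric multiplicities via the rank-nullity identity g(λ) = n − rank(A − λI):
  rank(A − (0)·I) = 2, so dim ker(A − (0)·I) = n − 2 = 1

Summary:
  λ = 0: algebraic multiplicity = 3, geometric multiplicity = 1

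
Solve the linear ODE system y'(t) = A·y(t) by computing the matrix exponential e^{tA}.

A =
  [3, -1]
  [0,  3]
e^{tA} =
  [exp(3*t), -t*exp(3*t)]
  [0, exp(3*t)]

Strategy: write A = P · J · P⁻¹ where J is a Jordan canonical form, so e^{tA} = P · e^{tJ} · P⁻¹, and e^{tJ} can be computed block-by-block.

A has Jordan form
J =
  [3, 1]
  [0, 3]
(up to reordering of blocks).

Per-block formulas:
  For a 2×2 Jordan block J_2(3): exp(t · J_2(3)) = e^(3t)·(I + t·N), where N is the 2×2 nilpotent shift.

After assembling e^{tJ} and conjugating by P, we get:

e^{tA} =
  [exp(3*t), -t*exp(3*t)]
  [0, exp(3*t)]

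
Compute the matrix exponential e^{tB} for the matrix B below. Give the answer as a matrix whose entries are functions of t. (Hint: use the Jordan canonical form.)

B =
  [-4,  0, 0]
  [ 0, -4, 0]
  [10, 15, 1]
e^{tB} =
  [exp(-4*t), 0, 0]
  [0, exp(-4*t), 0]
  [2*exp(t) - 2*exp(-4*t), 3*exp(t) - 3*exp(-4*t), exp(t)]

Strategy: write B = P · J · P⁻¹ where J is a Jordan canonical form, so e^{tB} = P · e^{tJ} · P⁻¹, and e^{tJ} can be computed block-by-block.

B has Jordan form
J =
  [-4,  0, 0]
  [ 0, -4, 0]
  [ 0,  0, 1]
(up to reordering of blocks).

Per-block formulas:
  For a 1×1 block at λ = -4: exp(t · [-4]) = [e^(-4t)].
  For a 1×1 block at λ = 1: exp(t · [1]) = [e^(1t)].

After assembling e^{tJ} and conjugating by P, we get:

e^{tB} =
  [exp(-4*t), 0, 0]
  [0, exp(-4*t), 0]
  [2*exp(t) - 2*exp(-4*t), 3*exp(t) - 3*exp(-4*t), exp(t)]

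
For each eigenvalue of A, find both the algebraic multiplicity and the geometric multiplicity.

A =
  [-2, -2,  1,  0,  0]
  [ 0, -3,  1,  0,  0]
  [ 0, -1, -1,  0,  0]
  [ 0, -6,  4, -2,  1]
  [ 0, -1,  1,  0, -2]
λ = -2: alg = 5, geom = 2

Step 1 — factor the characteristic polynomial to read off the algebraic multiplicities:
  χ_A(x) = (x + 2)^5

Step 2 — compute geometric multiplicities via the rank-nullity identity g(λ) = n − rank(A − λI):
  rank(A − (-2)·I) = 3, so dim ker(A − (-2)·I) = n − 3 = 2

Summary:
  λ = -2: algebraic multiplicity = 5, geometric multiplicity = 2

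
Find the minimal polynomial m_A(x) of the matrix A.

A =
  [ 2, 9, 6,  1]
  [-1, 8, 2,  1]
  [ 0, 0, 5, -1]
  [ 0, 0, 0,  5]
x^2 - 10*x + 25

The characteristic polynomial is χ_A(x) = (x - 5)^4, so the eigenvalues are known. The minimal polynomial is
  m_A(x) = Π_λ (x − λ)^{k_λ}
where k_λ is the size of the *largest* Jordan block for λ (equivalently, the smallest k with (A − λI)^k v = 0 for every generalised eigenvector v of λ).

  λ = 5: largest Jordan block has size 2, contributing (x − 5)^2

So m_A(x) = (x - 5)^2 = x^2 - 10*x + 25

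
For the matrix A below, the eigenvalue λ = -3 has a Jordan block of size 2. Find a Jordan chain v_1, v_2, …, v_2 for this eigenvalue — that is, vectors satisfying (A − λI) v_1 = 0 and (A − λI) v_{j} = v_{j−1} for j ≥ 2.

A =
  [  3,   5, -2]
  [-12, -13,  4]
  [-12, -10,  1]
A Jordan chain for λ = -3 of length 2:
v_1 = (6, -12, -12)ᵀ
v_2 = (1, 0, 0)ᵀ

Let N = A − (-3)·I. We want v_2 with N^2 v_2 = 0 but N^1 v_2 ≠ 0; then v_{j-1} := N · v_j for j = 2, …, 2.

Pick v_2 = (1, 0, 0)ᵀ.
Then v_1 = N · v_2 = (6, -12, -12)ᵀ.

Sanity check: (A − (-3)·I) v_1 = (0, 0, 0)ᵀ = 0. ✓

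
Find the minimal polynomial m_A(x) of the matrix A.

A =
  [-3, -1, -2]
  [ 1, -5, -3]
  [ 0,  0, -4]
x^3 + 12*x^2 + 48*x + 64

The characteristic polynomial is χ_A(x) = (x + 4)^3, so the eigenvalues are known. The minimal polynomial is
  m_A(x) = Π_λ (x − λ)^{k_λ}
where k_λ is the size of the *largest* Jordan block for λ (equivalently, the smallest k with (A − λI)^k v = 0 for every generalised eigenvector v of λ).

  λ = -4: largest Jordan block has size 3, contributing (x + 4)^3

So m_A(x) = (x + 4)^3 = x^3 + 12*x^2 + 48*x + 64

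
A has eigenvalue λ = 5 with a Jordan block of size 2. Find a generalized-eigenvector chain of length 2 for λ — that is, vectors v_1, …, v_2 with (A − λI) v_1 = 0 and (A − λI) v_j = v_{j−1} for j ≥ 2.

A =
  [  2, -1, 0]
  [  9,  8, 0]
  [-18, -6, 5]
A Jordan chain for λ = 5 of length 2:
v_1 = (-3, 9, -18)ᵀ
v_2 = (1, 0, 0)ᵀ

Let N = A − (5)·I. We want v_2 with N^2 v_2 = 0 but N^1 v_2 ≠ 0; then v_{j-1} := N · v_j for j = 2, …, 2.

Pick v_2 = (1, 0, 0)ᵀ.
Then v_1 = N · v_2 = (-3, 9, -18)ᵀ.

Sanity check: (A − (5)·I) v_1 = (0, 0, 0)ᵀ = 0. ✓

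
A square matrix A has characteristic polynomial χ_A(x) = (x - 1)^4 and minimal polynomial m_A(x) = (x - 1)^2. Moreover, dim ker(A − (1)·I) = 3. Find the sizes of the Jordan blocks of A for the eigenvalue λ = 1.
Block sizes for λ = 1: [2, 1, 1]

Step 1 — from the characteristic polynomial, algebraic multiplicity of λ = 1 is 4. From dim ker(A − (1)·I) = 3, there are exactly 3 Jordan blocks for λ = 1.
Step 2 — from the minimal polynomial, the factor (x − 1)^2 tells us the largest block for λ = 1 has size 2.
Step 3 — with total size 4, 3 blocks, and largest block 2, the block sizes (in nonincreasing order) are [2, 1, 1].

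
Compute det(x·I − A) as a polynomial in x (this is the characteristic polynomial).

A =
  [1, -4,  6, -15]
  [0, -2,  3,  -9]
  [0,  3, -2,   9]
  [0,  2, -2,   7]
x^4 - 4*x^3 + 6*x^2 - 4*x + 1

Expanding det(x·I − A) (e.g. by cofactor expansion or by noting that A is similar to its Jordan form J, which has the same characteristic polynomial as A) gives
  χ_A(x) = x^4 - 4*x^3 + 6*x^2 - 4*x + 1
which factors as (x - 1)^4. The eigenvalues (with algebraic multiplicities) are λ = 1 with multiplicity 4.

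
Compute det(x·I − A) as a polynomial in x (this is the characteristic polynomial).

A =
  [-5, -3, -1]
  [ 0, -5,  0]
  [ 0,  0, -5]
x^3 + 15*x^2 + 75*x + 125

Expanding det(x·I − A) (e.g. by cofactor expansion or by noting that A is similar to its Jordan form J, which has the same characteristic polynomial as A) gives
  χ_A(x) = x^3 + 15*x^2 + 75*x + 125
which factors as (x + 5)^3. The eigenvalues (with algebraic multiplicities) are λ = -5 with multiplicity 3.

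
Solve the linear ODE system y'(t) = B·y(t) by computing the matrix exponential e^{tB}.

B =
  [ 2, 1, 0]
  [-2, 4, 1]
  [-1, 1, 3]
e^{tB} =
  [-t^2*exp(3*t)/2 - t*exp(3*t) + exp(3*t), t*exp(3*t), t^2*exp(3*t)/2]
  [-t^2*exp(3*t)/2 - 2*t*exp(3*t), t*exp(3*t) + exp(3*t), t^2*exp(3*t)/2 + t*exp(3*t)]
  [-t^2*exp(3*t)/2 - t*exp(3*t), t*exp(3*t), t^2*exp(3*t)/2 + exp(3*t)]

Strategy: write B = P · J · P⁻¹ where J is a Jordan canonical form, so e^{tB} = P · e^{tJ} · P⁻¹, and e^{tJ} can be computed block-by-block.

B has Jordan form
J =
  [3, 1, 0]
  [0, 3, 1]
  [0, 0, 3]
(up to reordering of blocks).

Per-block formulas:
  For a 3×3 Jordan block J_3(3): exp(t · J_3(3)) = e^(3t)·(I + t·N + (t^2/2)·N^2), where N is the 3×3 nilpotent shift.

After assembling e^{tJ} and conjugating by P, we get:

e^{tB} =
  [-t^2*exp(3*t)/2 - t*exp(3*t) + exp(3*t), t*exp(3*t), t^2*exp(3*t)/2]
  [-t^2*exp(3*t)/2 - 2*t*exp(3*t), t*exp(3*t) + exp(3*t), t^2*exp(3*t)/2 + t*exp(3*t)]
  [-t^2*exp(3*t)/2 - t*exp(3*t), t*exp(3*t), t^2*exp(3*t)/2 + exp(3*t)]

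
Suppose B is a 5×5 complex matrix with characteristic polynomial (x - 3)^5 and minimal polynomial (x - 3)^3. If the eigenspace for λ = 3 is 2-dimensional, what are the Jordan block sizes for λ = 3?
Block sizes for λ = 3: [3, 2]

Step 1 — from the characteristic polynomial, algebraic multiplicity of λ = 3 is 5. From dim ker(B − (3)·I) = 2, there are exactly 2 Jordan blocks for λ = 3.
Step 2 — from the minimal polynomial, the factor (x − 3)^3 tells us the largest block for λ = 3 has size 3.
Step 3 — with total size 5, 2 blocks, and largest block 3, the block sizes (in nonincreasing order) are [3, 2].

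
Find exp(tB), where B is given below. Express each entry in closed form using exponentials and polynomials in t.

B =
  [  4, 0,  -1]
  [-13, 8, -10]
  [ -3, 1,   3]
e^{tB} =
  [2*t^2*exp(5*t) - t*exp(5*t) + exp(5*t), -t^2*exp(5*t)/2, 3*t^2*exp(5*t)/2 - t*exp(5*t)]
  [2*t^2*exp(5*t) - 13*t*exp(5*t), -t^2*exp(5*t)/2 + 3*t*exp(5*t) + exp(5*t), 3*t^2*exp(5*t)/2 - 10*t*exp(5*t)]
  [-2*t^2*exp(5*t) - 3*t*exp(5*t), t^2*exp(5*t)/2 + t*exp(5*t), -3*t^2*exp(5*t)/2 - 2*t*exp(5*t) + exp(5*t)]

Strategy: write B = P · J · P⁻¹ where J is a Jordan canonical form, so e^{tB} = P · e^{tJ} · P⁻¹, and e^{tJ} can be computed block-by-block.

B has Jordan form
J =
  [5, 1, 0]
  [0, 5, 1]
  [0, 0, 5]
(up to reordering of blocks).

Per-block formulas:
  For a 3×3 Jordan block J_3(5): exp(t · J_3(5)) = e^(5t)·(I + t·N + (t^2/2)·N^2), where N is the 3×3 nilpotent shift.

After assembling e^{tJ} and conjugating by P, we get:

e^{tB} =
  [2*t^2*exp(5*t) - t*exp(5*t) + exp(5*t), -t^2*exp(5*t)/2, 3*t^2*exp(5*t)/2 - t*exp(5*t)]
  [2*t^2*exp(5*t) - 13*t*exp(5*t), -t^2*exp(5*t)/2 + 3*t*exp(5*t) + exp(5*t), 3*t^2*exp(5*t)/2 - 10*t*exp(5*t)]
  [-2*t^2*exp(5*t) - 3*t*exp(5*t), t^2*exp(5*t)/2 + t*exp(5*t), -3*t^2*exp(5*t)/2 - 2*t*exp(5*t) + exp(5*t)]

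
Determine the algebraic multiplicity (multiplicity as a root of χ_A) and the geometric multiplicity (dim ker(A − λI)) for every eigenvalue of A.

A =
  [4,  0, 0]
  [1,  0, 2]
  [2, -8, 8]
λ = 4: alg = 3, geom = 2

Step 1 — factor the characteristic polynomial to read off the algebraic multiplicities:
  χ_A(x) = (x - 4)^3

Step 2 — compute geometric multiplicities via the rank-nullity identity g(λ) = n − rank(A − λI):
  rank(A − (4)·I) = 1, so dim ker(A − (4)·I) = n − 1 = 2

Summary:
  λ = 4: algebraic multiplicity = 3, geometric multiplicity = 2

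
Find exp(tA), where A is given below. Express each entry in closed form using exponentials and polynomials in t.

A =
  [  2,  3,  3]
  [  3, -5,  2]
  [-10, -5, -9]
e^{tA} =
  [15*t^2*exp(-4*t)/2 + 6*t*exp(-4*t) + exp(-4*t), 3*t*exp(-4*t), 9*t^2*exp(-4*t)/2 + 3*t*exp(-4*t)]
  [-5*t^2*exp(-4*t)/2 + 3*t*exp(-4*t), -t*exp(-4*t) + exp(-4*t), -3*t^2*exp(-4*t)/2 + 2*t*exp(-4*t)]
  [-25*t^2*exp(-4*t)/2 - 10*t*exp(-4*t), -5*t*exp(-4*t), -15*t^2*exp(-4*t)/2 - 5*t*exp(-4*t) + exp(-4*t)]

Strategy: write A = P · J · P⁻¹ where J is a Jordan canonical form, so e^{tA} = P · e^{tJ} · P⁻¹, and e^{tJ} can be computed block-by-block.

A has Jordan form
J =
  [-4,  1,  0]
  [ 0, -4,  1]
  [ 0,  0, -4]
(up to reordering of blocks).

Per-block formulas:
  For a 3×3 Jordan block J_3(-4): exp(t · J_3(-4)) = e^(-4t)·(I + t·N + (t^2/2)·N^2), where N is the 3×3 nilpotent shift.

After assembling e^{tJ} and conjugating by P, we get:

e^{tA} =
  [15*t^2*exp(-4*t)/2 + 6*t*exp(-4*t) + exp(-4*t), 3*t*exp(-4*t), 9*t^2*exp(-4*t)/2 + 3*t*exp(-4*t)]
  [-5*t^2*exp(-4*t)/2 + 3*t*exp(-4*t), -t*exp(-4*t) + exp(-4*t), -3*t^2*exp(-4*t)/2 + 2*t*exp(-4*t)]
  [-25*t^2*exp(-4*t)/2 - 10*t*exp(-4*t), -5*t*exp(-4*t), -15*t^2*exp(-4*t)/2 - 5*t*exp(-4*t) + exp(-4*t)]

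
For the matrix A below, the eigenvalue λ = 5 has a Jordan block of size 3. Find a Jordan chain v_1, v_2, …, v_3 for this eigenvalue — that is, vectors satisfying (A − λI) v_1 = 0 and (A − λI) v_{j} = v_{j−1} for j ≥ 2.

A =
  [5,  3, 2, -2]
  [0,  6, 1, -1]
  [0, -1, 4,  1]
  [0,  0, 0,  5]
A Jordan chain for λ = 5 of length 3:
v_1 = (1, 0, 0, 0)ᵀ
v_2 = (3, 1, -1, 0)ᵀ
v_3 = (0, 1, 0, 0)ᵀ

Let N = A − (5)·I. We want v_3 with N^3 v_3 = 0 but N^2 v_3 ≠ 0; then v_{j-1} := N · v_j for j = 3, …, 2.

Pick v_3 = (0, 1, 0, 0)ᵀ.
Then v_2 = N · v_3 = (3, 1, -1, 0)ᵀ.
Then v_1 = N · v_2 = (1, 0, 0, 0)ᵀ.

Sanity check: (A − (5)·I) v_1 = (0, 0, 0, 0)ᵀ = 0. ✓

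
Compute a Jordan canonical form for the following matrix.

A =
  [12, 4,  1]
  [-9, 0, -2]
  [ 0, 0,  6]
J_3(6)

The characteristic polynomial is
  det(x·I − A) = x^3 - 18*x^2 + 108*x - 216 = (x - 6)^3

Eigenvalues and multiplicities (the geometric multiplicity of λ is n − rank(A − λI), which equals the number of Jordan blocks for λ):
  λ = 6: algebraic multiplicity = 3, geometric multiplicity = 1

Determining the block sizes for each eigenvalue:
  λ = 6: one block (gm = 1), so the single block has size am = 3 → block sizes [3]

Assembling the blocks gives a Jordan form
J =
  [6, 1, 0]
  [0, 6, 1]
  [0, 0, 6]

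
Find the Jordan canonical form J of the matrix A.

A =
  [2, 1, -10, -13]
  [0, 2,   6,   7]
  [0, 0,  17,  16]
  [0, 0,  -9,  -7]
J_2(2) ⊕ J_2(5)

The characteristic polynomial is
  det(x·I − A) = x^4 - 14*x^3 + 69*x^2 - 140*x + 100 = (x - 5)^2*(x - 2)^2

Eigenvalues and multiplicities (the geometric multiplicity of λ is n − rank(A − λI), which equals the number of Jordan blocks for λ):
  λ = 2: algebraic multiplicity = 2, geometric multiplicity = 1
  λ = 5: algebraic multiplicity = 2, geometric multiplicity = 1

Determining the block sizes for each eigenvalue:
  λ = 2: one block (gm = 1), so the single block has size am = 2 → block sizes [2]
  λ = 5: one block (gm = 1), so the single block has size am = 2 → block sizes [2]

Assembling the blocks gives a Jordan form
J =
  [2, 1, 0, 0]
  [0, 2, 0, 0]
  [0, 0, 5, 1]
  [0, 0, 0, 5]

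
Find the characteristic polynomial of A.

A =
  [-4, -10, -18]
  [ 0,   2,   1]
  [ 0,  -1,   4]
x^3 - 2*x^2 - 15*x + 36

Expanding det(x·I − A) (e.g. by cofactor expansion or by noting that A is similar to its Jordan form J, which has the same characteristic polynomial as A) gives
  χ_A(x) = x^3 - 2*x^2 - 15*x + 36
which factors as (x - 3)^2*(x + 4). The eigenvalues (with algebraic multiplicities) are λ = -4 with multiplicity 1, λ = 3 with multiplicity 2.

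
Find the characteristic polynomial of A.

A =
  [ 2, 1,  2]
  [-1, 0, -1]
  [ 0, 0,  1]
x^3 - 3*x^2 + 3*x - 1

Expanding det(x·I − A) (e.g. by cofactor expansion or by noting that A is similar to its Jordan form J, which has the same characteristic polynomial as A) gives
  χ_A(x) = x^3 - 3*x^2 + 3*x - 1
which factors as (x - 1)^3. The eigenvalues (with algebraic multiplicities) are λ = 1 with multiplicity 3.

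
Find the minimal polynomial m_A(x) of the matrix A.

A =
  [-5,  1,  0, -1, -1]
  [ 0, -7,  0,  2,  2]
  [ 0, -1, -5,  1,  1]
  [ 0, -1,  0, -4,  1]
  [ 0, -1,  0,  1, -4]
x^2 + 10*x + 25

The characteristic polynomial is χ_A(x) = (x + 5)^5, so the eigenvalues are known. The minimal polynomial is
  m_A(x) = Π_λ (x − λ)^{k_λ}
where k_λ is the size of the *largest* Jordan block for λ (equivalently, the smallest k with (A − λI)^k v = 0 for every generalised eigenvector v of λ).

  λ = -5: largest Jordan block has size 2, contributing (x + 5)^2

So m_A(x) = (x + 5)^2 = x^2 + 10*x + 25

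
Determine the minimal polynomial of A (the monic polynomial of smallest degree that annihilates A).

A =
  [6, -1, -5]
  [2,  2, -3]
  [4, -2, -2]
x^3 - 6*x^2 + 12*x - 8

The characteristic polynomial is χ_A(x) = (x - 2)^3, so the eigenvalues are known. The minimal polynomial is
  m_A(x) = Π_λ (x − λ)^{k_λ}
where k_λ is the size of the *largest* Jordan block for λ (equivalently, the smallest k with (A − λI)^k v = 0 for every generalised eigenvector v of λ).

  λ = 2: largest Jordan block has size 3, contributing (x − 2)^3

So m_A(x) = (x - 2)^3 = x^3 - 6*x^2 + 12*x - 8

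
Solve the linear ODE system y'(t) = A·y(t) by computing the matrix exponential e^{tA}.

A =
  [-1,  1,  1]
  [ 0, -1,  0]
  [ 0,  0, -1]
e^{tA} =
  [exp(-t), t*exp(-t), t*exp(-t)]
  [0, exp(-t), 0]
  [0, 0, exp(-t)]

Strategy: write A = P · J · P⁻¹ where J is a Jordan canonical form, so e^{tA} = P · e^{tJ} · P⁻¹, and e^{tJ} can be computed block-by-block.

A has Jordan form
J =
  [-1,  1,  0]
  [ 0, -1,  0]
  [ 0,  0, -1]
(up to reordering of blocks).

Per-block formulas:
  For a 1×1 block at λ = -1: exp(t · [-1]) = [e^(-1t)].
  For a 2×2 Jordan block J_2(-1): exp(t · J_2(-1)) = e^(-1t)·(I + t·N), where N is the 2×2 nilpotent shift.

After assembling e^{tJ} and conjugating by P, we get:

e^{tA} =
  [exp(-t), t*exp(-t), t*exp(-t)]
  [0, exp(-t), 0]
  [0, 0, exp(-t)]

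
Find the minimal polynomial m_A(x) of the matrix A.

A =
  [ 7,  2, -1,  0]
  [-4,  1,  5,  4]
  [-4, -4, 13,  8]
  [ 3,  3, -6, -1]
x^2 - 10*x + 25

The characteristic polynomial is χ_A(x) = (x - 5)^4, so the eigenvalues are known. The minimal polynomial is
  m_A(x) = Π_λ (x − λ)^{k_λ}
where k_λ is the size of the *largest* Jordan block for λ (equivalently, the smallest k with (A − λI)^k v = 0 for every generalised eigenvector v of λ).

  λ = 5: largest Jordan block has size 2, contributing (x − 5)^2

So m_A(x) = (x - 5)^2 = x^2 - 10*x + 25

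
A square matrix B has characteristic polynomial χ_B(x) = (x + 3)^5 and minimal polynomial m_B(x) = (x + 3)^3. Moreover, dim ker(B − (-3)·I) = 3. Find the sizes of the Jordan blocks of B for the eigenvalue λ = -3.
Block sizes for λ = -3: [3, 1, 1]

Step 1 — from the characteristic polynomial, algebraic multiplicity of λ = -3 is 5. From dim ker(B − (-3)·I) = 3, there are exactly 3 Jordan blocks for λ = -3.
Step 2 — from the minimal polynomial, the factor (x + 3)^3 tells us the largest block for λ = -3 has size 3.
Step 3 — with total size 5, 3 blocks, and largest block 3, the block sizes (in nonincreasing order) are [3, 1, 1].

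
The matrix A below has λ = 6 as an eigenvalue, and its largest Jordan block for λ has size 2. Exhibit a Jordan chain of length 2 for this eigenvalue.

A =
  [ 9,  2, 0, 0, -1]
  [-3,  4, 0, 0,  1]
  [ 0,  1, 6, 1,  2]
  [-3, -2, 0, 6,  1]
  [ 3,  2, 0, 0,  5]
A Jordan chain for λ = 6 of length 2:
v_1 = (3, -3, 0, -3, 3)ᵀ
v_2 = (1, 0, 0, 0, 0)ᵀ

Let N = A − (6)·I. We want v_2 with N^2 v_2 = 0 but N^1 v_2 ≠ 0; then v_{j-1} := N · v_j for j = 2, …, 2.

Pick v_2 = (1, 0, 0, 0, 0)ᵀ.
Then v_1 = N · v_2 = (3, -3, 0, -3, 3)ᵀ.

Sanity check: (A − (6)·I) v_1 = (0, 0, 0, 0, 0)ᵀ = 0. ✓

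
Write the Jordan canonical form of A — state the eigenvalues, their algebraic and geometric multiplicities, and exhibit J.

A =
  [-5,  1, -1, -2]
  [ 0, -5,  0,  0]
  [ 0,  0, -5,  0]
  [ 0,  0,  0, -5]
J_2(-5) ⊕ J_1(-5) ⊕ J_1(-5)

The characteristic polynomial is
  det(x·I − A) = x^4 + 20*x^3 + 150*x^2 + 500*x + 625 = (x + 5)^4

Eigenvalues and multiplicities (the geometric multiplicity of λ is n − rank(A − λI), which equals the number of Jordan blocks for λ):
  λ = -5: algebraic multiplicity = 4, geometric multiplicity = 3

Determining the block sizes for each eigenvalue:
  λ = -5: 3 blocks summing to 4 forces exactly one block of size 2 and the rest size 1 → block sizes [2, 1, 1]

Assembling the blocks gives a Jordan form
J =
  [-5,  1,  0,  0]
  [ 0, -5,  0,  0]
  [ 0,  0, -5,  0]
  [ 0,  0,  0, -5]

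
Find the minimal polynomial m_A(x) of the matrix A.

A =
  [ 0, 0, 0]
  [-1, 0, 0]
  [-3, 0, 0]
x^2

The characteristic polynomial is χ_A(x) = x^3, so the eigenvalues are known. The minimal polynomial is
  m_A(x) = Π_λ (x − λ)^{k_λ}
where k_λ is the size of the *largest* Jordan block for λ (equivalently, the smallest k with (A − λI)^k v = 0 for every generalised eigenvector v of λ).

  λ = 0: largest Jordan block has size 2, contributing (x − 0)^2

So m_A(x) = x^2 = x^2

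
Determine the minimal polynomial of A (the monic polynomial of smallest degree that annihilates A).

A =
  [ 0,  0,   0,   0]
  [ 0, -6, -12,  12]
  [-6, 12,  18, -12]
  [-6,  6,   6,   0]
x^2 - 6*x

The characteristic polynomial is χ_A(x) = x^2*(x - 6)^2, so the eigenvalues are known. The minimal polynomial is
  m_A(x) = Π_λ (x − λ)^{k_λ}
where k_λ is the size of the *largest* Jordan block for λ (equivalently, the smallest k with (A − λI)^k v = 0 for every generalised eigenvector v of λ).

  λ = 0: largest Jordan block has size 1, contributing (x − 0)
  λ = 6: largest Jordan block has size 1, contributing (x − 6)

So m_A(x) = x*(x - 6) = x^2 - 6*x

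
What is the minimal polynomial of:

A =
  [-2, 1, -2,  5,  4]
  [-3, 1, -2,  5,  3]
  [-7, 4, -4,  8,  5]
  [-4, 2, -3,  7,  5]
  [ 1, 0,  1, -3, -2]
x^3

The characteristic polynomial is χ_A(x) = x^5, so the eigenvalues are known. The minimal polynomial is
  m_A(x) = Π_λ (x − λ)^{k_λ}
where k_λ is the size of the *largest* Jordan block for λ (equivalently, the smallest k with (A − λI)^k v = 0 for every generalised eigenvector v of λ).

  λ = 0: largest Jordan block has size 3, contributing (x − 0)^3

So m_A(x) = x^3 = x^3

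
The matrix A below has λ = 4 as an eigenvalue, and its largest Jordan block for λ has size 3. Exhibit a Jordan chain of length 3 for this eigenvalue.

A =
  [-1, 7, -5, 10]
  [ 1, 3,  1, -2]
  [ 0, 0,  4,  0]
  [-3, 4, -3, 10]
A Jordan chain for λ = 4 of length 3:
v_1 = (2, 0, 0, 1)ᵀ
v_2 = (-5, 1, 0, -3)ᵀ
v_3 = (1, 0, 0, 0)ᵀ

Let N = A − (4)·I. We want v_3 with N^3 v_3 = 0 but N^2 v_3 ≠ 0; then v_{j-1} := N · v_j for j = 3, …, 2.

Pick v_3 = (1, 0, 0, 0)ᵀ.
Then v_2 = N · v_3 = (-5, 1, 0, -3)ᵀ.
Then v_1 = N · v_2 = (2, 0, 0, 1)ᵀ.

Sanity check: (A − (4)·I) v_1 = (0, 0, 0, 0)ᵀ = 0. ✓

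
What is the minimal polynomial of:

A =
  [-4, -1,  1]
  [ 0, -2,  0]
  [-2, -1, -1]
x^2 + 5*x + 6

The characteristic polynomial is χ_A(x) = (x + 2)^2*(x + 3), so the eigenvalues are known. The minimal polynomial is
  m_A(x) = Π_λ (x − λ)^{k_λ}
where k_λ is the size of the *largest* Jordan block for λ (equivalently, the smallest k with (A − λI)^k v = 0 for every generalised eigenvector v of λ).

  λ = -3: largest Jordan block has size 1, contributing (x + 3)
  λ = -2: largest Jordan block has size 1, contributing (x + 2)

So m_A(x) = (x + 2)*(x + 3) = x^2 + 5*x + 6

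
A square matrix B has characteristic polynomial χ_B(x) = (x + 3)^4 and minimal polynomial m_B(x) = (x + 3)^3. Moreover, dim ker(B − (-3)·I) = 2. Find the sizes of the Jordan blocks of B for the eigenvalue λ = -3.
Block sizes for λ = -3: [3, 1]

Step 1 — from the characteristic polynomial, algebraic multiplicity of λ = -3 is 4. From dim ker(B − (-3)·I) = 2, there are exactly 2 Jordan blocks for λ = -3.
Step 2 — from the minimal polynomial, the factor (x + 3)^3 tells us the largest block for λ = -3 has size 3.
Step 3 — with total size 4, 2 blocks, and largest block 3, the block sizes (in nonincreasing order) are [3, 1].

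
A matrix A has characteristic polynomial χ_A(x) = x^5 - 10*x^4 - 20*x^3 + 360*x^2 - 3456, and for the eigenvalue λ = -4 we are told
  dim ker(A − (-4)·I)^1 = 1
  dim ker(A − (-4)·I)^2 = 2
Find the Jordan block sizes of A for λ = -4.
Block sizes for λ = -4: [2]

From the dimensions of kernels of powers, the number of Jordan blocks of size at least j is d_j − d_{j−1} where d_j = dim ker(N^j) (with d_0 = 0). Computing the differences gives [1, 1].
The number of blocks of size exactly k is (#blocks of size ≥ k) − (#blocks of size ≥ k + 1), so the partition is: 1 block(s) of size 2.
In nonincreasing order the block sizes are [2].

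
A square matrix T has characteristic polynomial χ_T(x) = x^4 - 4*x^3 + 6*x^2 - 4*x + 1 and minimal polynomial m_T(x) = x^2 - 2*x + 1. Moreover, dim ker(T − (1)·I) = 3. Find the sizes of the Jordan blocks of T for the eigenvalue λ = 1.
Block sizes for λ = 1: [2, 1, 1]

Step 1 — from the characteristic polynomial, algebraic multiplicity of λ = 1 is 4. From dim ker(T − (1)·I) = 3, there are exactly 3 Jordan blocks for λ = 1.
Step 2 — from the minimal polynomial, the factor (x − 1)^2 tells us the largest block for λ = 1 has size 2.
Step 3 — with total size 4, 3 blocks, and largest block 2, the block sizes (in nonincreasing order) are [2, 1, 1].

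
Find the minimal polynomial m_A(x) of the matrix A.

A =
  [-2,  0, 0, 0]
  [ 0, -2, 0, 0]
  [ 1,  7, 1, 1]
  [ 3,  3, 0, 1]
x^3 - 3*x + 2

The characteristic polynomial is χ_A(x) = (x - 1)^2*(x + 2)^2, so the eigenvalues are known. The minimal polynomial is
  m_A(x) = Π_λ (x − λ)^{k_λ}
where k_λ is the size of the *largest* Jordan block for λ (equivalently, the smallest k with (A − λI)^k v = 0 for every generalised eigenvector v of λ).

  λ = -2: largest Jordan block has size 1, contributing (x + 2)
  λ = 1: largest Jordan block has size 2, contributing (x − 1)^2

So m_A(x) = (x - 1)^2*(x + 2) = x^3 - 3*x + 2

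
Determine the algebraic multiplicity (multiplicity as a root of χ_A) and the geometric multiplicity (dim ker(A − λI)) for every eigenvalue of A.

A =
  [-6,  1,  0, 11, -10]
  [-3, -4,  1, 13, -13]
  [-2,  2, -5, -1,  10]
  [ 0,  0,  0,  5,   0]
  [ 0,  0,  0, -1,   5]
λ = -5: alg = 3, geom = 1; λ = 5: alg = 2, geom = 1

Step 1 — factor the characteristic polynomial to read off the algebraic multiplicities:
  χ_A(x) = (x - 5)^2*(x + 5)^3

Step 2 — compute geometric multiplicities via the rank-nullity identity g(λ) = n − rank(A − λI):
  rank(A − (-5)·I) = 4, so dim ker(A − (-5)·I) = n − 4 = 1
  rank(A − (5)·I) = 4, so dim ker(A − (5)·I) = n − 4 = 1

Summary:
  λ = -5: algebraic multiplicity = 3, geometric multiplicity = 1
  λ = 5: algebraic multiplicity = 2, geometric multiplicity = 1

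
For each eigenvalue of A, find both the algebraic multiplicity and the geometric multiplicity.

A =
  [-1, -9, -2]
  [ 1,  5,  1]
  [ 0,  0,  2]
λ = 2: alg = 3, geom = 1

Step 1 — factor the characteristic polynomial to read off the algebraic multiplicities:
  χ_A(x) = (x - 2)^3

Step 2 — compute geometric multiplicities via the rank-nullity identity g(λ) = n − rank(A − λI):
  rank(A − (2)·I) = 2, so dim ker(A − (2)·I) = n − 2 = 1

Summary:
  λ = 2: algebraic multiplicity = 3, geometric multiplicity = 1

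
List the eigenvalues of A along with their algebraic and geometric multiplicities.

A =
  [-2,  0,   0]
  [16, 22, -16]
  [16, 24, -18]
λ = -2: alg = 2, geom = 2; λ = 6: alg = 1, geom = 1

Step 1 — factor the characteristic polynomial to read off the algebraic multiplicities:
  χ_A(x) = (x - 6)*(x + 2)^2

Step 2 — compute geometric multiplicities via the rank-nullity identity g(λ) = n − rank(A − λI):
  rank(A − (-2)·I) = 1, so dim ker(A − (-2)·I) = n − 1 = 2
  rank(A − (6)·I) = 2, so dim ker(A − (6)·I) = n − 2 = 1

Summary:
  λ = -2: algebraic multiplicity = 2, geometric multiplicity = 2
  λ = 6: algebraic multiplicity = 1, geometric multiplicity = 1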